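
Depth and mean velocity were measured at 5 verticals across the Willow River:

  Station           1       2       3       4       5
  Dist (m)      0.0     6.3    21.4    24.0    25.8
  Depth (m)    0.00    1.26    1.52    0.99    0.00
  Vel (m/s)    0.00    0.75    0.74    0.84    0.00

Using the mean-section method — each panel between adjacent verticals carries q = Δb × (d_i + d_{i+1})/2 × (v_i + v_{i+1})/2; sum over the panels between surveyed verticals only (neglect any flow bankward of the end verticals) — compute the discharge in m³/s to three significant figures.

Panel 1-2: Δb = 6.3 m, d̄ = (0.00+1.26)/2 = 0.63, v̄ = (0.00+0.75)/2 = 0.375 → q = 6.3×0.63×0.375 = 1.488 m³/s
Panel 2-3: Δb = 15.1 m, d̄ = (1.26+1.52)/2 = 1.39, v̄ = (0.75+0.74)/2 = 0.745 → q = 15.1×1.39×0.745 = 15.64 m³/s
Panel 3-4: Δb = 2.6 m, d̄ = (1.52+0.99)/2 = 1.255, v̄ = (0.74+0.84)/2 = 0.79 → q = 2.6×1.255×0.79 = 2.578 m³/s
Panel 4-5: Δb = 1.8 m, d̄ = (0.99+0.00)/2 = 0.495, v̄ = (0.84+0.00)/2 = 0.42 → q = 1.8×0.495×0.42 = 0.3742 m³/s
Q = Σ q = 20.08 m³/s

20.1 m³/s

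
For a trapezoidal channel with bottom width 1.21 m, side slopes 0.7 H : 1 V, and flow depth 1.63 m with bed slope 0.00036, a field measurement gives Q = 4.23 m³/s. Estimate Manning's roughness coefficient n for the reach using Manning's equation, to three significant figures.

A = (b + z·y)·y = (1.21 + 0.7×1.63)×1.63 = 3.832 m²
P = b + 2y√(1+z²) = 1.21 + 2×1.63×√(1+0.7²) = 5.189 m
R = A/P = 3.832/5.189 = 0.7385 m
n = (1/Q)·A·R^(2/3)·S^(1/2) = (1/4.23) × 3.832 × 0.8170 × 0.01897 = 0.01404

0.0140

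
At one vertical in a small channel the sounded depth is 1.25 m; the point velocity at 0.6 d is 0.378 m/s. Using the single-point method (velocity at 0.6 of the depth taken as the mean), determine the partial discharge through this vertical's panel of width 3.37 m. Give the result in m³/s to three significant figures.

v̄ = v₀.₆ = 0.378 m/s
q = v̄ × d × w = 0.3780 × 1.25 × 3.37 = 1.592 m³/s

1.59 m³/s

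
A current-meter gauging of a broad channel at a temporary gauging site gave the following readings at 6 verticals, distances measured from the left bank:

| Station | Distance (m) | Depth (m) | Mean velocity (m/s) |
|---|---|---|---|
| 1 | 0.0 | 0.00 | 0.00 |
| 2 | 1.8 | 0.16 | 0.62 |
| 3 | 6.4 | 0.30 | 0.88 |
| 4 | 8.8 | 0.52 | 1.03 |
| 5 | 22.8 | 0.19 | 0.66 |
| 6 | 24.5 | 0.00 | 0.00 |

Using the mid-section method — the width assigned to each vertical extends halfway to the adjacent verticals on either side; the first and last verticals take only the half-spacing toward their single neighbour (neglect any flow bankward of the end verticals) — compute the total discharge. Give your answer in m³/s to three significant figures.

6.62 m³/s

w_2 = (6.4 − 0.0)/2 = 3.2 m; q_2 = 0.62 × 0.16 × 3.2 = 0.3174 m³/s
w_3 = (8.8 − 1.8)/2 = 3.5 m; q_3 = 0.88 × 0.30 × 3.5 = 0.9240 m³/s
w_4 = (22.8 − 6.4)/2 = 8.2 m; q_4 = 1.03 × 0.52 × 8.2 = 4.392 m³/s
w_5 = (24.5 − 8.8)/2 = 7.85 m; q_5 = 0.66 × 0.19 × 7.85 = 0.9844 m³/s
Stations 1, 6 contribute zero (depth or velocity is 0).
Q = Σ qᵢ = 6.618 m³/s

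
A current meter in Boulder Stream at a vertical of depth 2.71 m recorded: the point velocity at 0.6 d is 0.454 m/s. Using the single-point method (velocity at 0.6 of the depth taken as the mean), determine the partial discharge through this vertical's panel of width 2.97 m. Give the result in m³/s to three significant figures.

v̄ = v₀.₆ = 0.454 m/s
q = v̄ × d × w = 0.4540 × 2.71 × 2.97 = 3.654 m³/s

3.65 m³/s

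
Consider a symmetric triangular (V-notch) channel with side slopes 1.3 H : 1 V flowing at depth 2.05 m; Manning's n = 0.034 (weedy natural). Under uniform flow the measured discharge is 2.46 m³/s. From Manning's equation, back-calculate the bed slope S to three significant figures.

A = z·y² = 1.3×2.05² = 5.463 m²
P = 2y√(1+z²) = 2×2.05×√(1+1.3²) = 6.724 m
R = A/P = 5.463/6.724 = 0.8124 m
S = (Q·n / (1·A·R^(2/3)))² = (2.46×0.034 / (1×5.463×0.8707))² = 0.0003092

0.000309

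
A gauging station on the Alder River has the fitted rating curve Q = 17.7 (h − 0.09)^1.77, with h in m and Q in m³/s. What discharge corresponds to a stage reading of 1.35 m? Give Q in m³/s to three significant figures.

26.6 m³/s

Q = 17.7 × (1.35 − 0.09)^1.77 = 17.7 × 1.26^1.77 = 26.65 m³/s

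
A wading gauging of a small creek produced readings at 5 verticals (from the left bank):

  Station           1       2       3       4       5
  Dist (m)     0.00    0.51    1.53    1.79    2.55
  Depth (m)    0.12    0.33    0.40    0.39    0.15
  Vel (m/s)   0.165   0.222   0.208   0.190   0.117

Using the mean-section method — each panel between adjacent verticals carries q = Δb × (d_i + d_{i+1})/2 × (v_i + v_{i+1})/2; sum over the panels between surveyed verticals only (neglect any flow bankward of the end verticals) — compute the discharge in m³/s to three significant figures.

Panel 1-2: Δb = 0.51 m, d̄ = (0.12+0.33)/2 = 0.225, v̄ = (0.165+0.222)/2 = 0.1935 → q = 0.51×0.225×0.1935 = 0.02220 m³/s
Panel 2-3: Δb = 1.02 m, d̄ = (0.33+0.40)/2 = 0.365, v̄ = (0.222+0.208)/2 = 0.215 → q = 1.02×0.365×0.215 = 0.08004 m³/s
Panel 3-4: Δb = 0.26 m, d̄ = (0.40+0.39)/2 = 0.395, v̄ = (0.208+0.190)/2 = 0.199 → q = 0.26×0.395×0.199 = 0.02044 m³/s
Panel 4-5: Δb = 0.76 m, d̄ = (0.39+0.15)/2 = 0.27, v̄ = (0.190+0.117)/2 = 0.1535 → q = 0.76×0.27×0.1535 = 0.03150 m³/s
Q = Σ q = 0.1542 m³/s

0.154 m³/s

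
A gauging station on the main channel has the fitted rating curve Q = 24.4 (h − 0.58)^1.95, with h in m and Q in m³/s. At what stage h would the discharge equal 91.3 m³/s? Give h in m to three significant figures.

h − h₀ = (Q/C)^(1/b) = (91.3/24.4)^(1/1.95) = 1.967 m
h = 0.58 + 1.967 = 2.547 m

2.55 m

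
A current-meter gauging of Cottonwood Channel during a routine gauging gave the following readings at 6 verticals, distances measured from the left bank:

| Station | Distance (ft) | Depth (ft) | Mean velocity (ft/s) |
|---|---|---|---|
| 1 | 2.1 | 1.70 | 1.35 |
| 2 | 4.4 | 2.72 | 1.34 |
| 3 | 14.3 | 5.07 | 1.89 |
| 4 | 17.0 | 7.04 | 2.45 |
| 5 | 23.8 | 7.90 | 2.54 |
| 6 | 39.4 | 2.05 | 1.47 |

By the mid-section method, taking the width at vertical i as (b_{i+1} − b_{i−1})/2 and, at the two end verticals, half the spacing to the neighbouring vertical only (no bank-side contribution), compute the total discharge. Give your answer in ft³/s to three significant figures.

415 ft³/s

w_1 = (4.4 − 2.1)/2 = 1.15 ft; q_1 = 1.35 × 1.70 × 1.15 = 2.639 ft³/s
w_2 = (14.3 − 2.1)/2 = 6.1 ft; q_2 = 1.34 × 2.72 × 6.1 = 22.23 ft³/s
w_3 = (17.0 − 4.4)/2 = 6.3 ft; q_3 = 1.89 × 5.07 × 6.3 = 60.37 ft³/s
w_4 = (23.8 − 14.3)/2 = 4.75 ft; q_4 = 2.45 × 7.04 × 4.75 = 81.93 ft³/s
w_5 = (39.4 − 17.0)/2 = 11.2 ft; q_5 = 2.54 × 7.90 × 11.2 = 224.7 ft³/s
w_6 = (39.4 − 23.8)/2 = 7.8 ft; q_6 = 1.47 × 2.05 × 7.8 = 23.51 ft³/s
Q = Σ qᵢ = 415.4 ft³/s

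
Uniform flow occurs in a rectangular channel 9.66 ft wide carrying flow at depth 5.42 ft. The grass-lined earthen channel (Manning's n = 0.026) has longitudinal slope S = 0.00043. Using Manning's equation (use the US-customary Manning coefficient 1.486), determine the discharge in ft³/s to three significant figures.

A = b·y = 9.66 × 5.42 = 52.36 ft²
P = b + 2y = 9.66 + 2×5.42 = 20.50 ft
R = A/P = 52.36/20.50 = 2.554 ft
Q = (1.486/n)·A·R^(2/3)·S^(1/2) = (1.486/0.026) × 52.36 × 2.554^(2/3) × 0.00043^(1/2) = 115.9 ft³/s

116 ft³/s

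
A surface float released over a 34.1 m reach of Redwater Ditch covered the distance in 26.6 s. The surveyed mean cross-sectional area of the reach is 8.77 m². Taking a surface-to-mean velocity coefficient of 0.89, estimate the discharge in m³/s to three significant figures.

v_surface = L / t̄ = 34.1 / 26.6 = 1.282 m/s
v_mean = 0.89 × 1.282 = 1.141 m/s
Q = A × v_mean = 8.77 × 1.141 = 10.01 m³/s

10.0 m³/s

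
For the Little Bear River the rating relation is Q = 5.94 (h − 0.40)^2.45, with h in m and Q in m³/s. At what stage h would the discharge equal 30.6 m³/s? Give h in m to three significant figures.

2.35 m

h − h₀ = (Q/C)^(1/b) = (30.6/5.94)^(1/2.45) = 1.952 m
h = 0.40 + 1.952 = 2.352 m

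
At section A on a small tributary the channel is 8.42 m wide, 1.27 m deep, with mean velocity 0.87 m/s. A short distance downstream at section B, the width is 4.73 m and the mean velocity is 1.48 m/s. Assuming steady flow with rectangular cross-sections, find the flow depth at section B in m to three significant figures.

Q = A₁V₁ = (8.42×1.27) × 0.87 = 9.303 m³/s
d₂ = Q/(b₂ V₂) = 9.303/(4.73×1.48) = 1.329 m

1.33 m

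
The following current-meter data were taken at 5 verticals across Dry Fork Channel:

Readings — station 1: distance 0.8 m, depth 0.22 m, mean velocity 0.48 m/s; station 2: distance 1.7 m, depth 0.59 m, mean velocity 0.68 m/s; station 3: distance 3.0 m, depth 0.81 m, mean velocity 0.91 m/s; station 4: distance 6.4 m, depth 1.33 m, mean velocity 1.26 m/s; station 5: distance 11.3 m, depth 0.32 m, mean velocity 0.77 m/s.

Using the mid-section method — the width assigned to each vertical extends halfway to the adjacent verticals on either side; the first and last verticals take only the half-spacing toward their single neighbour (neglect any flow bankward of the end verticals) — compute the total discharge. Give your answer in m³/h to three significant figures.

w_1 = (1.7 − 0.8)/2 = 0.45 m; q_1 = 0.48 × 0.22 × 0.45 = 0.04752 m³/s
w_2 = (3.0 − 0.8)/2 = 1.1 m; q_2 = 0.68 × 0.59 × 1.1 = 0.4413 m³/s
w_3 = (6.4 − 1.7)/2 = 2.35 m; q_3 = 0.91 × 0.81 × 2.35 = 1.732 m³/s
w_4 = (11.3 − 3.0)/2 = 4.15 m; q_4 = 1.26 × 1.33 × 4.15 = 6.955 m³/s
w_5 = (11.3 − 6.4)/2 = 2.45 m; q_5 = 0.77 × 0.32 × 2.45 = 0.6037 m³/s
Q = Σ qᵢ = 9.779 m³/s
= 9.779 × 3600 = 35210 m³/h

35200 m³/h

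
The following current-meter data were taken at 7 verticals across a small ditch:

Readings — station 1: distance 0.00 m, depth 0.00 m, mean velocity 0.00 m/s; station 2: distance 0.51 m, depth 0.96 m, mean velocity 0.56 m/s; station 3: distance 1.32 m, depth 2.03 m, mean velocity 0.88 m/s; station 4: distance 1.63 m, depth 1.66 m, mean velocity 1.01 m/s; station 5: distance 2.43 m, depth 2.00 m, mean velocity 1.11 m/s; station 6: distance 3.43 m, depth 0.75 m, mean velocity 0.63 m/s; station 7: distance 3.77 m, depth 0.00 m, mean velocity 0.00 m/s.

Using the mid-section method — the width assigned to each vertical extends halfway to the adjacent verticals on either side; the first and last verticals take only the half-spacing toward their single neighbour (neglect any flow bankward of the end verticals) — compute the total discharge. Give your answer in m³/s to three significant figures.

4.60 m³/s

w_2 = (1.32 − 0.00)/2 = 0.66 m; q_2 = 0.56 × 0.96 × 0.66 = 0.3548 m³/s
w_3 = (1.63 − 0.51)/2 = 0.56 m; q_3 = 0.88 × 2.03 × 0.56 = 1.000 m³/s
w_4 = (2.43 − 1.32)/2 = 0.555 m; q_4 = 1.01 × 1.66 × 0.555 = 0.9305 m³/s
w_5 = (3.43 − 1.63)/2 = 0.9 m; q_5 = 1.11 × 2.00 × 0.9 = 1.998 m³/s
w_6 = (3.77 − 2.43)/2 = 0.67 m; q_6 = 0.63 × 0.75 × 0.67 = 0.3166 m³/s
Stations 1, 7 contribute zero (depth or velocity is 0).
Q = Σ qᵢ = 4.600 m³/s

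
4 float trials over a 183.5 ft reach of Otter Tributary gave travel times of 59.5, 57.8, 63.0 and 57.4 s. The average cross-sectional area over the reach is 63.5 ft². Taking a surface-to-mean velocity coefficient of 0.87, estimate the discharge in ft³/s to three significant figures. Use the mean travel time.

t̄ = (59.5 + 57.8 + 63.0 + 57.4) / 4 = 59.425 s
v_surface = L / t̄ = 183.5 / 59.425 = 3.088 ft/s
v_mean = 0.87 × 3.088 = 2.686 ft/s
Q = A × v_mean = 63.5 × 2.686 = 170.6 ft³/s

171 ft³/s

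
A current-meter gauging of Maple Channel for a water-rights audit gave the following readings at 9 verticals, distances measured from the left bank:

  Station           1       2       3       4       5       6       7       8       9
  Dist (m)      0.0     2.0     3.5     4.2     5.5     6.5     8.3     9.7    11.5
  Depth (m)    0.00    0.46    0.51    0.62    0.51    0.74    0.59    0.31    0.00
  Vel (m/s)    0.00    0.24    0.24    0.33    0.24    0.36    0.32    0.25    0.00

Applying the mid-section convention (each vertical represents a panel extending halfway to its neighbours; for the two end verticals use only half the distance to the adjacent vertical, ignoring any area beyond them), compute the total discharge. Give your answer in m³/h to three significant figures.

5300 m³/h

w_2 = (3.5 − 0.0)/2 = 1.75 m; q_2 = 0.24 × 0.46 × 1.75 = 0.1932 m³/s
w_3 = (4.2 − 2.0)/2 = 1.1 m; q_3 = 0.24 × 0.51 × 1.1 = 0.1346 m³/s
w_4 = (5.5 − 3.5)/2 = 1 m; q_4 = 0.33 × 0.62 × 1 = 0.2046 m³/s
w_5 = (6.5 − 4.2)/2 = 1.15 m; q_5 = 0.24 × 0.51 × 1.15 = 0.1408 m³/s
w_6 = (8.3 − 5.5)/2 = 1.4 m; q_6 = 0.36 × 0.74 × 1.4 = 0.3730 m³/s
w_7 = (9.7 − 6.5)/2 = 1.6 m; q_7 = 0.32 × 0.59 × 1.6 = 0.3021 m³/s
w_8 = (11.5 − 8.3)/2 = 1.6 m; q_8 = 0.25 × 0.31 × 1.6 = 0.1240 m³/s
Stations 1, 9 contribute zero (depth or velocity is 0).
Q = Σ qᵢ = 1.472 m³/s
= 1.472 × 3600 = 5300 m³/h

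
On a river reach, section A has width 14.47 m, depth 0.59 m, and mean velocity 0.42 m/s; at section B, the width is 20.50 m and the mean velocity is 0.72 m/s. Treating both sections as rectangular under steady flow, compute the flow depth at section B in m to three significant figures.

0.243 m

Q = A₁V₁ = (14.47×0.59) × 0.42 = 3.586 m³/s
d₂ = Q/(b₂ V₂) = 3.586/(20.50×0.72) = 0.2429 m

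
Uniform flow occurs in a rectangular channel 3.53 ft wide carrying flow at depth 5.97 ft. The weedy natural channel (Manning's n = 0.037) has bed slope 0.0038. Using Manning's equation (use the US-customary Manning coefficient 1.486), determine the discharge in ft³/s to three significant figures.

64.1 ft³/s

A = b·y = 3.53 × 5.97 = 21.07 ft²
P = b + 2y = 3.53 + 2×5.97 = 15.47 ft
R = A/P = 21.07/15.47 = 1.362 ft
Q = (1.486/n)·A·R^(2/3)·S^(1/2) = (1.486/0.037) × 21.07 × 1.362^(2/3) × 0.0038^(1/2) = 64.12 ft³/s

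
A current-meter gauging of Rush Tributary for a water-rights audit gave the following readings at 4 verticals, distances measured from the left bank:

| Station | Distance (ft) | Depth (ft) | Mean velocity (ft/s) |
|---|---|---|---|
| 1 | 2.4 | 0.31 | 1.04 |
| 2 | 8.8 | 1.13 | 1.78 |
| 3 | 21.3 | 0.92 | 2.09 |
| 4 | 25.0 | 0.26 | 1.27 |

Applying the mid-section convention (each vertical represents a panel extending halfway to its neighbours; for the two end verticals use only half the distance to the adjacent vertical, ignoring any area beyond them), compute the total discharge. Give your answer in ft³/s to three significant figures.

36.2 ft³/s

w_1 = (8.8 − 2.4)/2 = 3.2 ft; q_1 = 1.04 × 0.31 × 3.2 = 1.032 ft³/s
w_2 = (21.3 − 2.4)/2 = 9.45 ft; q_2 = 1.78 × 1.13 × 9.45 = 19.01 ft³/s
w_3 = (25.0 − 8.8)/2 = 8.1 ft; q_3 = 2.09 × 0.92 × 8.1 = 15.57 ft³/s
w_4 = (25.0 − 21.3)/2 = 1.85 ft; q_4 = 1.27 × 0.26 × 1.85 = 0.6109 ft³/s
Q = Σ qᵢ = 36.22 ft³/s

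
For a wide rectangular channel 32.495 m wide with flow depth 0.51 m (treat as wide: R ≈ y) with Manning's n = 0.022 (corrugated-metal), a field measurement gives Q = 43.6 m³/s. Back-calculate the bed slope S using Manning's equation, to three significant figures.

A = b·y = 32.495 × 0.51 = 16.57 m²
Wide channel: R ≈ y = 0.51 m
S = (Q·n / (1·A·R^(2/3)))² = (43.6×0.022 / (1×16.57×0.6383))² = 0.008222

0.00822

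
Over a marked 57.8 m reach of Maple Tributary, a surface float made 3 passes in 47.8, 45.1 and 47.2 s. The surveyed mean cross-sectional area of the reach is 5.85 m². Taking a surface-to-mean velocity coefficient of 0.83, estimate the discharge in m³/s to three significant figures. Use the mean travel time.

6.01 m³/s

t̄ = (47.8 + 45.1 + 47.2) / 3 = 46.7 s
v_surface = L / t̄ = 57.8 / 46.7 = 1.238 m/s
v_mean = 0.83 × 1.238 = 1.027 m/s
Q = A × v_mean = 5.85 × 1.027 = 6.010 m³/s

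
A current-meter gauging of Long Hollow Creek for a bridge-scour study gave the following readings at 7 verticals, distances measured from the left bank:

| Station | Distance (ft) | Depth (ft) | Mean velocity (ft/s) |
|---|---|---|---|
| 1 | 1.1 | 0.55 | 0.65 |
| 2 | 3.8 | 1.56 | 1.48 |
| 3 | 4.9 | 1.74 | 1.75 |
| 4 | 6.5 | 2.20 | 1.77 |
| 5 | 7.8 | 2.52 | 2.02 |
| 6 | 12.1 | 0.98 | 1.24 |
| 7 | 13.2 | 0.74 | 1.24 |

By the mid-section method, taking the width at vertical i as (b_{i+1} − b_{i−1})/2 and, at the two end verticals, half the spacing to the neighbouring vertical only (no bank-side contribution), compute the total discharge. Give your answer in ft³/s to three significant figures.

32.7 ft³/s

w_1 = (3.8 − 1.1)/2 = 1.35 ft; q_1 = 0.65 × 0.55 × 1.35 = 0.4826 ft³/s
w_2 = (4.9 − 1.1)/2 = 1.9 ft; q_2 = 1.48 × 1.56 × 1.9 = 4.387 ft³/s
w_3 = (6.5 − 3.8)/2 = 1.35 ft; q_3 = 1.75 × 1.74 × 1.35 = 4.111 ft³/s
w_4 = (7.8 − 4.9)/2 = 1.45 ft; q_4 = 1.77 × 2.20 × 1.45 = 5.646 ft³/s
w_5 = (12.1 − 6.5)/2 = 2.8 ft; q_5 = 2.02 × 2.52 × 2.8 = 14.25 ft³/s
w_6 = (13.2 − 7.8)/2 = 2.7 ft; q_6 = 1.24 × 0.98 × 2.7 = 3.281 ft³/s
w_7 = (13.2 − 12.1)/2 = 0.55 ft; q_7 = 1.24 × 0.74 × 0.55 = 0.5047 ft³/s
Q = Σ qᵢ = 32.67 ft³/s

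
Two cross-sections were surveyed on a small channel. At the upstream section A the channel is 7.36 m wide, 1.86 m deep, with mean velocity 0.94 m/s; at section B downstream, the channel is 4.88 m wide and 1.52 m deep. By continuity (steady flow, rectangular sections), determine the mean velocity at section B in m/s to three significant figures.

1.73 m/s

Q = A₁V₁ = (7.36×1.86) × 0.94 = 12.87 m³/s
A₂ = 4.88 × 1.52 = 7.418 m²
V₂ = Q/A₂ = 12.87/7.418 = 1.735 m/s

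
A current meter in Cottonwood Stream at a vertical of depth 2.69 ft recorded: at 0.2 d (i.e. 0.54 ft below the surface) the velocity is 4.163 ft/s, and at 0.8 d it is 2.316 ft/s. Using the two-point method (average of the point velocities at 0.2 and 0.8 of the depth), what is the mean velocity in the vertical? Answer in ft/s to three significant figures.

v̄ = (4.163 + 2.316) / 2 = 3.240 ft/s

3.24 ft/s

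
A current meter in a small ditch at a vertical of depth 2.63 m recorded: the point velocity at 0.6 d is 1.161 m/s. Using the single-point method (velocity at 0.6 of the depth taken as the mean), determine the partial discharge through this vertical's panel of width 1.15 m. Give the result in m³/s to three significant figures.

v̄ = v₀.₆ = 1.161 m/s
q = v̄ × d × w = 1.161 × 2.63 × 1.15 = 3.511 m³/s

3.51 m³/s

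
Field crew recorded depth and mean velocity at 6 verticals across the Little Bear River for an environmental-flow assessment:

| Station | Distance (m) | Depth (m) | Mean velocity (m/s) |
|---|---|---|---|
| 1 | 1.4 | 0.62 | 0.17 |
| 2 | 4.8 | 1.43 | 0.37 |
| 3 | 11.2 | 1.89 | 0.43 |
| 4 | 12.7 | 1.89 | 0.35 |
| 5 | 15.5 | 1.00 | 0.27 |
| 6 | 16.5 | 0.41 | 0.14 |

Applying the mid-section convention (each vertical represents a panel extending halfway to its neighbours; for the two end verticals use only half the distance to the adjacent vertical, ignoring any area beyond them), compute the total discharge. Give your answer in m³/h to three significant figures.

28600 m³/h

w_1 = (4.8 − 1.4)/2 = 1.7 m; q_1 = 0.17 × 0.62 × 1.7 = 0.1792 m³/s
w_2 = (11.2 − 1.4)/2 = 4.9 m; q_2 = 0.37 × 1.43 × 4.9 = 2.593 m³/s
w_3 = (12.7 − 4.8)/2 = 3.95 m; q_3 = 0.43 × 1.89 × 3.95 = 3.210 m³/s
w_4 = (15.5 − 11.2)/2 = 2.15 m; q_4 = 0.35 × 1.89 × 2.15 = 1.422 m³/s
w_5 = (16.5 − 12.7)/2 = 1.9 m; q_5 = 0.27 × 1.00 × 1.9 = 0.5130 m³/s
w_6 = (16.5 − 15.5)/2 = 0.5 m; q_6 = 0.14 × 0.41 × 0.5 = 0.02870 m³/s
Q = Σ qᵢ = 7.946 m³/s
= 7.946 × 3600 = 28610 m³/h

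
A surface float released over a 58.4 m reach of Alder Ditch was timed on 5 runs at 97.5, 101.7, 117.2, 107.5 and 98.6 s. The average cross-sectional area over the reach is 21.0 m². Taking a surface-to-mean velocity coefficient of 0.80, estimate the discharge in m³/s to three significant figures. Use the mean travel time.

9.39 m³/s

t̄ = (97.5 + 101.7 + 117.2 + 107.5 + 98.6) / 5 = 104.5 s
v_surface = L / t̄ = 58.4 / 104.5 = 0.5589 m/s
v_mean = 0.80 × 0.5589 = 0.4471 m/s
Q = A × v_mean = 21.0 × 0.4471 = 9.389 m³/s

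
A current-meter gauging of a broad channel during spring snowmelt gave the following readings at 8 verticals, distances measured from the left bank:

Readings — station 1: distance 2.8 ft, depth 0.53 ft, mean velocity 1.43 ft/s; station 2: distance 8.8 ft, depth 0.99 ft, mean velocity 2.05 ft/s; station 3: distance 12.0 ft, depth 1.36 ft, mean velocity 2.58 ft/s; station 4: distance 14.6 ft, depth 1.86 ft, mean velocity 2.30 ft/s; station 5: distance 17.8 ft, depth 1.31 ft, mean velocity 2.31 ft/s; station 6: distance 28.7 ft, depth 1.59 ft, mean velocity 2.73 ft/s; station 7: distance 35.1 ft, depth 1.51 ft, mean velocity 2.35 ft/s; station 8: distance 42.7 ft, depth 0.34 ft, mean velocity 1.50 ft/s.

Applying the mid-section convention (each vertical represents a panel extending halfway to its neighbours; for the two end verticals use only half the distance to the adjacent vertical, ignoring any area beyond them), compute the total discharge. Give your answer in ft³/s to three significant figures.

w_1 = (8.8 − 2.8)/2 = 3 ft; q_1 = 1.43 × 0.53 × 3 = 2.274 ft³/s
w_2 = (12.0 − 2.8)/2 = 4.6 ft; q_2 = 2.05 × 0.99 × 4.6 = 9.336 ft³/s
w_3 = (14.6 − 8.8)/2 = 2.9 ft; q_3 = 2.58 × 1.36 × 2.9 = 10.18 ft³/s
w_4 = (17.8 − 12.0)/2 = 2.9 ft; q_4 = 2.30 × 1.86 × 2.9 = 12.41 ft³/s
w_5 = (28.7 − 14.6)/2 = 7.05 ft; q_5 = 2.31 × 1.31 × 7.05 = 21.33 ft³/s
w_6 = (35.1 − 17.8)/2 = 8.65 ft; q_6 = 2.73 × 1.59 × 8.65 = 37.55 ft³/s
w_7 = (42.7 − 28.7)/2 = 7 ft; q_7 = 2.35 × 1.51 × 7 = 24.84 ft³/s
w_8 = (42.7 − 35.1)/2 = 3.8 ft; q_8 = 1.50 × 0.34 × 3.8 = 1.938 ft³/s
Q = Σ qᵢ = 119.8 ft³/s

120 ft³/s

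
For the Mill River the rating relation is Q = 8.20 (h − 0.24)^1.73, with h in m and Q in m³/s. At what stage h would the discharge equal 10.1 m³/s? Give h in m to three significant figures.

h − h₀ = (Q/C)^(1/b) = (10.1/8.20)^(1/1.73) = 1.128 m
h = 0.24 + 1.128 = 1.368 m

1.37 m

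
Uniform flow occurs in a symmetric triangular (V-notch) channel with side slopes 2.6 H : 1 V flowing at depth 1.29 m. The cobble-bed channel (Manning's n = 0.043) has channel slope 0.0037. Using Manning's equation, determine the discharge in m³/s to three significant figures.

4.36 m³/s

A = z·y² = 2.6×1.29² = 4.327 m²
P = 2y√(1+z²) = 2×1.29×√(1+2.6²) = 7.187 m
R = A/P = 4.327/7.187 = 0.6020 m
Q = (1/n)·A·R^(2/3)·S^(1/2) = (1/0.043) × 4.327 × 0.6020^(2/3) × 0.0037^(1/2) = 4.364 m³/s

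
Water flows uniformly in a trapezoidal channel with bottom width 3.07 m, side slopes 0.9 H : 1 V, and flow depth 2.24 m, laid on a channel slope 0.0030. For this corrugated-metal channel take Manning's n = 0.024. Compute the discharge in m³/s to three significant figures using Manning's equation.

A = (b + z·y)·y = (3.07 + 0.9×2.24)×2.24 = 11.39 m²
P = b + 2y√(1+z²) = 3.07 + 2×2.24×√(1+0.9²) = 9.097 m
R = A/P = 11.39/9.097 = 1.252 m
Q = (1/n)·A·R^(2/3)·S^(1/2) = (1/0.024) × 11.39 × 1.252^(2/3) × 0.0030^(1/2) = 30.21 m³/s

30.2 m³/s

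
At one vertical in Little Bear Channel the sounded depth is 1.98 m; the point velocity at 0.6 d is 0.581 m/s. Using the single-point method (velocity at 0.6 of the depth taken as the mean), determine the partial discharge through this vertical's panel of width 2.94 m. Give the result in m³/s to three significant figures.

v̄ = v₀.₆ = 0.581 m/s
q = v̄ × d × w = 0.5810 × 1.98 × 2.94 = 3.382 m³/s

3.38 m³/s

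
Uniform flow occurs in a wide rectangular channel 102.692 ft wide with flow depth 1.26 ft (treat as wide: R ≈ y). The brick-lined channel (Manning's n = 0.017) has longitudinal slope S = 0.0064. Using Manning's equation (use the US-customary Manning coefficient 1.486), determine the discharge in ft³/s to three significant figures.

A = b·y = 102.692 × 1.26 = 129.4 ft²
Wide channel: R ≈ y = 1.26 ft
Q = (1.486/n)·A·R^(2/3)·S^(1/2) = (1.486/0.017) × 129.4 × 1.260^(2/3) × 0.0064^(1/2) = 1056 ft³/s

1060 ft³/s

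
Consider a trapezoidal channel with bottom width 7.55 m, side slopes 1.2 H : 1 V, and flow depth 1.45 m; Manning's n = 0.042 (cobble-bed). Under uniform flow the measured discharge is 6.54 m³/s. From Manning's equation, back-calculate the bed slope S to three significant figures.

A = (b + z·y)·y = (7.55 + 1.2×1.45)×1.45 = 13.47 m²
P = b + 2y√(1+z²) = 7.55 + 2×1.45×√(1+1.2²) = 12.08 m
R = A/P = 13.47/12.08 = 1.115 m
S = (Q·n / (1·A·R^(2/3)))² = (6.54×0.042 / (1×13.47×1.075))² = 0.0003596

0.000360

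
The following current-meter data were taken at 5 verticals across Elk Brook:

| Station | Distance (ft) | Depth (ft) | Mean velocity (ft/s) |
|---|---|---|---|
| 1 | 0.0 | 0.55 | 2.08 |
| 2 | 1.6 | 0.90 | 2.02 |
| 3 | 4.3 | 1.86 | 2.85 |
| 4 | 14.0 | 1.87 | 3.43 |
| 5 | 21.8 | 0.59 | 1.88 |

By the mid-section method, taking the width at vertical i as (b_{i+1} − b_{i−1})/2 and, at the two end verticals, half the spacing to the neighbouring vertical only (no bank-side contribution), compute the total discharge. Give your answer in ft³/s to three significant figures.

w_1 = (1.6 − 0.0)/2 = 0.8 ft; q_1 = 2.08 × 0.55 × 0.8 = 0.9152 ft³/s
w_2 = (4.3 − 0.0)/2 = 2.15 ft; q_2 = 2.02 × 0.90 × 2.15 = 3.909 ft³/s
w_3 = (14.0 − 1.6)/2 = 6.2 ft; q_3 = 2.85 × 1.86 × 6.2 = 32.87 ft³/s
w_4 = (21.8 − 4.3)/2 = 8.75 ft; q_4 = 3.43 × 1.87 × 8.75 = 56.12 ft³/s
w_5 = (21.8 − 14.0)/2 = 3.9 ft; q_5 = 1.88 × 0.59 × 3.9 = 4.326 ft³/s
Q = Σ qᵢ = 98.14 ft³/s

98.1 ft³/s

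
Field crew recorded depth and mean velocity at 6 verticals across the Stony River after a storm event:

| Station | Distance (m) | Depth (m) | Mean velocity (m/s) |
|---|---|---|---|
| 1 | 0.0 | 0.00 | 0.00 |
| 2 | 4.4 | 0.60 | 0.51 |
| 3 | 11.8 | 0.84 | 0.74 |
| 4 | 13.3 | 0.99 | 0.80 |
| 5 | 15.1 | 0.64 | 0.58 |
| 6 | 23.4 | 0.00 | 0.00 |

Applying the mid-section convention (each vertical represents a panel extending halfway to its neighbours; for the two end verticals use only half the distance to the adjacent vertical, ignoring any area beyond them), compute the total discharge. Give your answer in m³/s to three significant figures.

w_2 = (11.8 − 0.0)/2 = 5.9 m; q_2 = 0.51 × 0.60 × 5.9 = 1.805 m³/s
w_3 = (13.3 − 4.4)/2 = 4.45 m; q_3 = 0.74 × 0.84 × 4.45 = 2.766 m³/s
w_4 = (15.1 − 11.8)/2 = 1.65 m; q_4 = 0.80 × 0.99 × 1.65 = 1.307 m³/s
w_5 = (23.4 − 13.3)/2 = 5.05 m; q_5 = 0.58 × 0.64 × 5.05 = 1.875 m³/s
Stations 1, 6 contribute zero (depth or velocity is 0).
Q = Σ qᵢ = 7.753 m³/s

7.75 m³/s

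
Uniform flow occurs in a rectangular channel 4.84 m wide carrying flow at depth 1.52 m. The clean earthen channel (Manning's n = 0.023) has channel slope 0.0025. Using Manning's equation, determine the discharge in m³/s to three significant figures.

15.3 m³/s

A = b·y = 4.84 × 1.52 = 7.357 m²
P = b + 2y = 4.84 + 2×1.52 = 7.880 m
R = A/P = 7.357/7.880 = 0.9336 m
Q = (1/n)·A·R^(2/3)·S^(1/2) = (1/0.023) × 7.357 × 0.9336^(2/3) × 0.0025^(1/2) = 15.28 m³/s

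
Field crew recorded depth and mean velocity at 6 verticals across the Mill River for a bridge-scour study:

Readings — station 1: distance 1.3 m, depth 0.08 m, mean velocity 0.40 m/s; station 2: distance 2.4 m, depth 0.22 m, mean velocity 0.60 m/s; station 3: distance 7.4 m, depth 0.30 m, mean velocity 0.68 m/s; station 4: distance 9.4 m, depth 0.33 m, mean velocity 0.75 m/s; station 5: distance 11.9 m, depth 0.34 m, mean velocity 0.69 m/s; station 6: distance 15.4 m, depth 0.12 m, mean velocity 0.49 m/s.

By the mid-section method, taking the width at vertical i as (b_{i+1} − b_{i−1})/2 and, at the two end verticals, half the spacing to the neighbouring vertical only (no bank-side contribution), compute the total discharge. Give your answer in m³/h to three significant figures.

8990 m³/h

w_1 = (2.4 − 1.3)/2 = 0.55 m; q_1 = 0.40 × 0.08 × 0.55 = 0.01760 m³/s
w_2 = (7.4 − 1.3)/2 = 3.05 m; q_2 = 0.60 × 0.22 × 3.05 = 0.4026 m³/s
w_3 = (9.4 − 2.4)/2 = 3.5 m; q_3 = 0.68 × 0.30 × 3.5 = 0.7140 m³/s
w_4 = (11.9 − 7.4)/2 = 2.25 m; q_4 = 0.75 × 0.33 × 2.25 = 0.5569 m³/s
w_5 = (15.4 − 9.4)/2 = 3 m; q_5 = 0.69 × 0.34 × 3 = 0.7038 m³/s
w_6 = (15.4 − 11.9)/2 = 1.75 m; q_6 = 0.49 × 0.12 × 1.75 = 0.1029 m³/s
Q = Σ qᵢ = 2.498 m³/s
= 2.498 × 3600 = 8992 m³/h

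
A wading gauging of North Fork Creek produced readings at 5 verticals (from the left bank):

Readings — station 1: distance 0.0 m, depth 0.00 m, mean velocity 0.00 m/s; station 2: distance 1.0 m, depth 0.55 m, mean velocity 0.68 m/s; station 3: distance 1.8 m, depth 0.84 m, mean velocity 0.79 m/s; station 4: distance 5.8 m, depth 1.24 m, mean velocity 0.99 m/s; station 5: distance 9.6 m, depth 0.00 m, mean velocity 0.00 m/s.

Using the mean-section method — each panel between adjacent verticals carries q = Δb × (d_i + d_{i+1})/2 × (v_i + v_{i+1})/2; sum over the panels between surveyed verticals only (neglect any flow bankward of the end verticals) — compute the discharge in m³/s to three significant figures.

5.37 m³/s

Panel 1-2: Δb = 1 m, d̄ = (0.00+0.55)/2 = 0.275, v̄ = (0.00+0.68)/2 = 0.34 → q = 1×0.275×0.34 = 0.09350 m³/s
Panel 2-3: Δb = 0.8 m, d̄ = (0.55+0.84)/2 = 0.695, v̄ = (0.68+0.79)/2 = 0.735 → q = 0.8×0.695×0.735 = 0.4087 m³/s
Panel 3-4: Δb = 4 m, d̄ = (0.84+1.24)/2 = 1.04, v̄ = (0.79+0.99)/2 = 0.89 → q = 4×1.04×0.89 = 3.702 m³/s
Panel 4-5: Δb = 3.8 m, d̄ = (1.24+0.00)/2 = 0.62, v̄ = (0.99+0.00)/2 = 0.495 → q = 3.8×0.62×0.495 = 1.166 m³/s
Q = Σ q = 5.371 m³/s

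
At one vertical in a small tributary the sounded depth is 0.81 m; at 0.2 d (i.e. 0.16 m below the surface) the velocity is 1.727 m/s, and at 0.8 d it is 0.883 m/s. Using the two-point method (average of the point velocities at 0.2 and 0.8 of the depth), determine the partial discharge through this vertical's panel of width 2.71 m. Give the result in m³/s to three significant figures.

2.86 m³/s

v̄ = (1.727 + 0.883) / 2 = 1.305 m/s
q = v̄ × d × w = 1.305 × 0.81 × 2.71 = 2.865 m³/s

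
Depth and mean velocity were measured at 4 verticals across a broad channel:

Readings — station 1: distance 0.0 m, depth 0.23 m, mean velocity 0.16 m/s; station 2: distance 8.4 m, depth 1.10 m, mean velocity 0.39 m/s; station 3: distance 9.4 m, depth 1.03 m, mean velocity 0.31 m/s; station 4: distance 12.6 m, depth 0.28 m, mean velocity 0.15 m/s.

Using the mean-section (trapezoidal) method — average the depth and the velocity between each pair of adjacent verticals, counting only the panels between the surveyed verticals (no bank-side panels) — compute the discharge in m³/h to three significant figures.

8610 m³/h

Panel 1-2: Δb = 8.4 m, d̄ = (0.23+1.10)/2 = 0.665, v̄ = (0.16+0.39)/2 = 0.275 → q = 8.4×0.665×0.275 = 1.536 m³/s
Panel 2-3: Δb = 1 m, d̄ = (1.10+1.03)/2 = 1.065, v̄ = (0.39+0.31)/2 = 0.35 → q = 1×1.065×0.35 = 0.3728 m³/s
Panel 3-4: Δb = 3.2 m, d̄ = (1.03+0.28)/2 = 0.655, v̄ = (0.31+0.15)/2 = 0.23 → q = 3.2×0.655×0.23 = 0.4821 m³/s
Q = Σ q = 2.391 m³/s
= 2.391 × 3600 = 8608 m³/h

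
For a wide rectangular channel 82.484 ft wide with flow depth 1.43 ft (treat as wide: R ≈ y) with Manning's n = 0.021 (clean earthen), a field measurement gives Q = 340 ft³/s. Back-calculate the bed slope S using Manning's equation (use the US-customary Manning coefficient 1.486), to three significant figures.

0.00103

A = b·y = 82.484 × 1.43 = 118.0 ft²
Wide channel: R ≈ y = 1.43 ft
S = (Q·n / (1.486·A·R^(2/3)))² = (340×0.021 / (1.486×118.0×1.269))² = 0.001030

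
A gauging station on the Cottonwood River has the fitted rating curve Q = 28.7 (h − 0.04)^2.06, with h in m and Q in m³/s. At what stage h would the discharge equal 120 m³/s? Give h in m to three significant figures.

h − h₀ = (Q/C)^(1/b) = (120/28.7)^(1/2.06) = 2.003 m
h = 0.04 + 2.003 = 2.043 m

2.04 m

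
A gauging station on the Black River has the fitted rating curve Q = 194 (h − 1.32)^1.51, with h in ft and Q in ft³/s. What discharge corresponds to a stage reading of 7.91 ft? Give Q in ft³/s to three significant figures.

Q = 194 × (7.91 − 1.32)^1.51 = 194 × 6.59^1.51 = 3344 ft³/s

3340 ft³/s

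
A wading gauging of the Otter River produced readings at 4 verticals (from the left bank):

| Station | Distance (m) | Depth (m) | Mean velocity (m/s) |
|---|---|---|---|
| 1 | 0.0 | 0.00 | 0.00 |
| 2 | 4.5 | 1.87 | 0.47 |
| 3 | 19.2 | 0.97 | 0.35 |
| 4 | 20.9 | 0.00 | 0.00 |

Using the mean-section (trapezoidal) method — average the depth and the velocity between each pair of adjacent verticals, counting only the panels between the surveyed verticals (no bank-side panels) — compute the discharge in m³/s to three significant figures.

9.69 m³/s

Panel 1-2: Δb = 4.5 m, d̄ = (0.00+1.87)/2 = 0.935, v̄ = (0.00+0.47)/2 = 0.235 → q = 4.5×0.935×0.235 = 0.9888 m³/s
Panel 2-3: Δb = 14.7 m, d̄ = (1.87+0.97)/2 = 1.42, v̄ = (0.47+0.35)/2 = 0.41 → q = 14.7×1.42×0.41 = 8.558 m³/s
Panel 3-4: Δb = 1.7 m, d̄ = (0.97+0.00)/2 = 0.485, v̄ = (0.35+0.00)/2 = 0.175 → q = 1.7×0.485×0.175 = 0.1443 m³/s
Q = Σ q = 9.691 m³/s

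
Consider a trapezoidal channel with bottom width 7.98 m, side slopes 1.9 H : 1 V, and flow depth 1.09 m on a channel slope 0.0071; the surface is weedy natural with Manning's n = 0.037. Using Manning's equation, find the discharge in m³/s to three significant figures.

22.7 m³/s

A = (b + z·y)·y = (7.98 + 1.9×1.09)×1.09 = 10.96 m²
P = b + 2y√(1+z²) = 7.98 + 2×1.09×√(1+1.9²) = 12.66 m
R = A/P = 10.96/12.66 = 0.8653 m
Q = (1/n)·A·R^(2/3)·S^(1/2) = (1/0.037) × 10.96 × 0.8653^(2/3) × 0.0071^(1/2) = 22.66 m³/s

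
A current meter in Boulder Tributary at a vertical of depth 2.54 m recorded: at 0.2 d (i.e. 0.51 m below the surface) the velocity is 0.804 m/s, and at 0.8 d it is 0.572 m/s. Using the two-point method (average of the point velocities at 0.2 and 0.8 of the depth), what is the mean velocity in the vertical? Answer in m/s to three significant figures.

v̄ = (0.804 + 0.572) / 2 = 0.6880 m/s

0.688 m/s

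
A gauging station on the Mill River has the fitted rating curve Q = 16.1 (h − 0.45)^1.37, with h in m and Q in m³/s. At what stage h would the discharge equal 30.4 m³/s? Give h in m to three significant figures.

h − h₀ = (Q/C)^(1/b) = (30.4/16.1)^(1/1.37) = 1.590 m
h = 0.45 + 1.590 = 2.040 m

2.04 m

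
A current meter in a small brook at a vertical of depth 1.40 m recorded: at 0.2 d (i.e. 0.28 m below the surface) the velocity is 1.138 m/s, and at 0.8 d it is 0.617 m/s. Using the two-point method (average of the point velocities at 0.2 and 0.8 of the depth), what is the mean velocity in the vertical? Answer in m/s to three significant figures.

0.878 m/s

v̄ = (1.138 + 0.617) / 2 = 0.8775 m/s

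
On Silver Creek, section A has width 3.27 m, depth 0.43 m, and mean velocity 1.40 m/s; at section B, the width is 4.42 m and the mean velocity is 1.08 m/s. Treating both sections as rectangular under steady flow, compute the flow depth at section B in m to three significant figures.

Q = A₁V₁ = (3.27×0.43) × 1.40 = 1.969 m³/s
d₂ = Q/(b₂ V₂) = 1.969/(4.42×1.08) = 0.4124 m

0.412 m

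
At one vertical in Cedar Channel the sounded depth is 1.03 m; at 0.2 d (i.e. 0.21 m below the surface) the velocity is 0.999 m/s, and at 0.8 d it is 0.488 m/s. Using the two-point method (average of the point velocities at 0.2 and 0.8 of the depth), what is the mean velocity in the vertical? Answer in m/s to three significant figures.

v̄ = (0.999 + 0.488) / 2 = 0.7435 m/s

0.744 m/s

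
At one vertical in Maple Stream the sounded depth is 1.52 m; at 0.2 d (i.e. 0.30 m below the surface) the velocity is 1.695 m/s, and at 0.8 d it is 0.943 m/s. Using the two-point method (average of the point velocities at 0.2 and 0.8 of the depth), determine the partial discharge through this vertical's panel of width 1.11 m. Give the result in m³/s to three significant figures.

v̄ = (1.695 + 0.943) / 2 = 1.319 m/s
q = v̄ × d × w = 1.319 × 1.52 × 1.11 = 2.225 m³/s

2.23 m³/s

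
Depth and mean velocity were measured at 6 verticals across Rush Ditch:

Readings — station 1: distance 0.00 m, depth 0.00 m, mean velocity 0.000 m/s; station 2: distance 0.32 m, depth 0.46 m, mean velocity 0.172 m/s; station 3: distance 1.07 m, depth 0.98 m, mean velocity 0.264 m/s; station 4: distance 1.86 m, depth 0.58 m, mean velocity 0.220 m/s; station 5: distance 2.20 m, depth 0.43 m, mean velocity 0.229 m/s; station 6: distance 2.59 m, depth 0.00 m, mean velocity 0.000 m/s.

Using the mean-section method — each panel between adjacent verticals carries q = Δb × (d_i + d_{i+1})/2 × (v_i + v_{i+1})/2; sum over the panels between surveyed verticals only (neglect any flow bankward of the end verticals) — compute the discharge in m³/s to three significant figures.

0.321 m³/s

Panel 1-2: Δb = 0.32 m, d̄ = (0.00+0.46)/2 = 0.23, v̄ = (0.000+0.172)/2 = 0.086 → q = 0.32×0.23×0.086 = 0.006330 m³/s
Panel 2-3: Δb = 0.75 m, d̄ = (0.46+0.98)/2 = 0.72, v̄ = (0.172+0.264)/2 = 0.218 → q = 0.75×0.72×0.218 = 0.1177 m³/s
Panel 3-4: Δb = 0.79 m, d̄ = (0.98+0.58)/2 = 0.78, v̄ = (0.264+0.220)/2 = 0.242 → q = 0.79×0.78×0.242 = 0.1491 m³/s
Panel 4-5: Δb = 0.34 m, d̄ = (0.58+0.43)/2 = 0.505, v̄ = (0.220+0.229)/2 = 0.2245 → q = 0.34×0.505×0.2245 = 0.03855 m³/s
Panel 5-6: Δb = 0.39 m, d̄ = (0.43+0.00)/2 = 0.215, v̄ = (0.229+0.000)/2 = 0.1145 → q = 0.39×0.215×0.1145 = 0.009601 m³/s
Q = Σ q = 0.3213 m³/s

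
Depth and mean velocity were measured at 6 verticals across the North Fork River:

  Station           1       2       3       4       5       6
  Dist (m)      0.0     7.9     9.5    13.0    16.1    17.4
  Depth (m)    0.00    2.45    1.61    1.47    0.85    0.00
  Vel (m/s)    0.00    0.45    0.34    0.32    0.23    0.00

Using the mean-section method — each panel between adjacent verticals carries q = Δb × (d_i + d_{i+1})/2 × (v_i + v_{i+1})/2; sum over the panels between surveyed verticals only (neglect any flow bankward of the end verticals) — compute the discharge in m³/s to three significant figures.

6.29 m³/s

Panel 1-2: Δb = 7.9 m, d̄ = (0.00+2.45)/2 = 1.225, v̄ = (0.00+0.45)/2 = 0.225 → q = 7.9×1.225×0.225 = 2.177 m³/s
Panel 2-3: Δb = 1.6 m, d̄ = (2.45+1.61)/2 = 2.03, v̄ = (0.45+0.34)/2 = 0.395 → q = 1.6×2.03×0.395 = 1.283 m³/s
Panel 3-4: Δb = 3.5 m, d̄ = (1.61+1.47)/2 = 1.54, v̄ = (0.34+0.32)/2 = 0.33 → q = 3.5×1.54×0.33 = 1.779 m³/s
Panel 4-5: Δb = 3.1 m, d̄ = (1.47+0.85)/2 = 1.16, v̄ = (0.32+0.23)/2 = 0.275 → q = 3.1×1.16×0.275 = 0.9889 m³/s
Panel 5-6: Δb = 1.3 m, d̄ = (0.85+0.00)/2 = 0.425, v̄ = (0.23+0.00)/2 = 0.115 → q = 1.3×0.425×0.115 = 0.06354 m³/s
Q = Σ q = 6.292 m³/s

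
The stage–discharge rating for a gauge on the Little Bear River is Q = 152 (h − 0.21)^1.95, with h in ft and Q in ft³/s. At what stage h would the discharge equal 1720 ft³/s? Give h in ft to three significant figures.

3.68 ft

h − h₀ = (Q/C)^(1/b) = (1720/152)^(1/1.95) = 3.470 ft
h = 0.21 + 3.470 = 3.680 ft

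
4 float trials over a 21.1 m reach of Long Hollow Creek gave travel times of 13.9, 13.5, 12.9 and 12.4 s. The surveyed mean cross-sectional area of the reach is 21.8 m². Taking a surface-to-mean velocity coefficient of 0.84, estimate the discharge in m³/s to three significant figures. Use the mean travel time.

t̄ = (13.9 + 13.5 + 12.9 + 12.4) / 4 = 13.175 s
v_surface = L / t̄ = 21.1 / 13.175 = 1.602 m/s
v_mean = 0.84 × 1.602 = 1.345 m/s
Q = A × v_mean = 21.8 × 1.345 = 29.33 m³/s

29.3 m³/s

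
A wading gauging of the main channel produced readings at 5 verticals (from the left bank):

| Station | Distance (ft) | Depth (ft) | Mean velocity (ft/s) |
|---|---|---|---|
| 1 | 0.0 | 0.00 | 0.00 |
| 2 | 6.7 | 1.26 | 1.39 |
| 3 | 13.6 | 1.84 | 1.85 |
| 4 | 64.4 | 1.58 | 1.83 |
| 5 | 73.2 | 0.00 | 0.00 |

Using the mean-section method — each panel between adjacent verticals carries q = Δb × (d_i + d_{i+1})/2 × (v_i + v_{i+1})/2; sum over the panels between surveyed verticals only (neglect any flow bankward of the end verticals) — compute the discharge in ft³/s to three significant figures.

186 ft³/s

Panel 1-2: Δb = 6.7 ft, d̄ = (0.00+1.26)/2 = 0.63, v̄ = (0.00+1.39)/2 = 0.695 → q = 6.7×0.63×0.695 = 2.934 ft³/s
Panel 2-3: Δb = 6.9 ft, d̄ = (1.26+1.84)/2 = 1.55, v̄ = (1.39+1.85)/2 = 1.62 → q = 6.9×1.55×1.62 = 17.33 ft³/s
Panel 3-4: Δb = 50.8 ft, d̄ = (1.84+1.58)/2 = 1.71, v̄ = (1.85+1.83)/2 = 1.84 → q = 50.8×1.71×1.84 = 159.8 ft³/s
Panel 4-5: Δb = 8.8 ft, d̄ = (1.58+0.00)/2 = 0.79, v̄ = (1.83+0.00)/2 = 0.915 → q = 8.8×0.79×0.915 = 6.361 ft³/s
Q = Σ q = 186.5 ft³/s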